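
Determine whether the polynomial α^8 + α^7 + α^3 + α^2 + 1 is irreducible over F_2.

Yes

Write g(α) = α^8 + α^7 + α^3 + α^2 + 1.
Check for roots in F_2: g(0) = 1; g(1) = 1.
No roots, so no linear factors.
Monic irreducibles of degree 2 over GF(2): α^2 + α + 1.
None of them divide g (all give nonzero remainder).
Monic irreducibles of degree 3 over GF(2): α^3 + α + 1, α^3 + α^2 + 1.
None of them divide g (all give nonzero remainder).
Monic irreducibles of degree 4 over GF(2): α^4 + α + 1, α^4 + α^3 + 1, α^4 + α^3 + α^2 + α + 1.
None of them divide g (all give nonzero remainder).
No irreducible factor of degree ≤ 4 exists, so g is irreducible over GF(2).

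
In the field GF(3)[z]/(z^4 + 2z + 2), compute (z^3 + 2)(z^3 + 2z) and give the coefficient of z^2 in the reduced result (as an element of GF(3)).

1

Multiply in GF(3)[z]: (z^3 + 2)·(z^3 + 2z) = z^6 + 2z^4 + 2z^3 + z.
Reduce using z^4 ≡ z + 1 (mod z^4 + 2z + 2).
Reduced: z^2 + 2.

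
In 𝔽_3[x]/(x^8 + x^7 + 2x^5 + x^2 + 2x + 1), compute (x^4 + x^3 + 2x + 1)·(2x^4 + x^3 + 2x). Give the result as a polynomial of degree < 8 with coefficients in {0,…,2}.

Multiply in 𝔽_3[x]: (x^4 + x^3 + 2x + 1)·(2x^4 + x^3 + 2x) = 2x^8 + x^6 + x^3 + x^2 + 2x.
Reduce using x^8 ≡ 2x^7 + x^5 + 2x^2 + x + 2 (mod x^8 + x^7 + 2x^5 + x^2 + 2x + 1).
Reduced: x^7 + x^6 + 2x^5 + x^3 + 2x^2 + x + 1.

x^7 + x^6 + 2x^5 + x^3 + 2x^2 + x + 1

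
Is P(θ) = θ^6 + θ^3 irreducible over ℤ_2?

No

Check for roots in ℤ_2: P(0) = 0 → root; P(1) = 0 → root.
P(0) = 0, so (θ) divides P(θ); P is reducible.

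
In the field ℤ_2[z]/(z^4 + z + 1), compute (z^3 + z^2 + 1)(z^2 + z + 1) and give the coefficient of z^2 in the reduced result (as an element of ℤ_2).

1

Multiply in ℤ_2[z]: (z^3 + z^2 + 1)·(z^2 + z + 1) = z^5 + z + 1.
Reduce using z^4 ≡ z + 1 (mod z^4 + z + 1).
Reduced: z^2 + 1.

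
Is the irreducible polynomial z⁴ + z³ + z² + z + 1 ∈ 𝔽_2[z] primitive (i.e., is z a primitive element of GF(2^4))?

No

Write f(z) = z⁴ + z³ + z² + z + 1.
|GF(2^4)^×| = 2^4 − 1 = 15. Prime factorization: 15 = 3·5.
f is primitive ⇔ z has order 15 in GF(2)[z]/(f), i.e. z^(15/q) ≠ 1 for each prime q | 15.
z^(5) mod f = 1
z^(3) mod f = z³.
Since z^(5) = 1, the order of z divides 5 < 15; not primitive.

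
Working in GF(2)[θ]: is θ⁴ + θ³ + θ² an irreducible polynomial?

No

Write P(θ) = θ⁴ + θ³ + θ².
Check for roots in GF(2): P(0) = 0 → root; P(1) = 1.
P(0) = 0, so (θ) divides P(θ); P is reducible.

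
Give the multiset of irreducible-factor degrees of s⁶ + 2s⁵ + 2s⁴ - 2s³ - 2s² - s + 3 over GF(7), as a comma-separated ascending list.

3, 3

Write g(s) = s⁶ + 2s⁵ + 2s⁴ - 2s³ - 2s² - s + 3.
Complete factorization: g(s) = (s³ - 3s² - 3s - 3)·(s³ - 2s² - s - 1).
Factor degrees with multiplicity: 3 + 3 = 6.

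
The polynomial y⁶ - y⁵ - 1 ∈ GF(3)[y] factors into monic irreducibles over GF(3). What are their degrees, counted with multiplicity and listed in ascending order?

6

Write g(y) = y⁶ - y⁵ - 1.
Roots in GF(3): g(0) = 2; g(1) = 2; g(2) = 1.
Complete factorization: g(y) = (y⁶ - y⁵ - 1).
Factor degrees with multiplicity: 6 = 6.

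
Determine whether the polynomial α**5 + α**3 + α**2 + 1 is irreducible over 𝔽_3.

Write P(α) = α**5 + α**3 + α**2 + 1.
Check for roots in 𝔽_3: P(0) = 1; P(1) = 1; P(2) = 0 → root.
P(2) = 0, so (α − 2) divides P(α); P is reducible.

No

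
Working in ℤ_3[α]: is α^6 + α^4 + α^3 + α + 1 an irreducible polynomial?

Yes

Write P(α) = α^6 + α^4 + α^3 + α + 1.
Check for roots in ℤ_3: P(0) = 1; P(1) = 2; P(2) = 1.
No roots, so no linear factors.
Monic irreducibles of degree 2 over GF(3): α^2 + 1, α^2 + α + 2, α^2 + 2α + 2.
None of them divide P (all give nonzero remainder).
Degree-3 irreducible divisors: test the 8 monic irreducibles of degree 3 over GF(3).
None of them divide P (all give nonzero remainder).
No irreducible factor of degree ≤ 3 exists, so P is irreducible over GF(3).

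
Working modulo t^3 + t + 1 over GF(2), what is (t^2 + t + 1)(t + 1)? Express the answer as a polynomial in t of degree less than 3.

Multiply in GF(2)[t]: (t^2 + t + 1)·(t + 1) = t^3 + 1.
Reduce using t^3 ≡ t + 1 (mod t^3 + t + 1).
Reduced: t.

t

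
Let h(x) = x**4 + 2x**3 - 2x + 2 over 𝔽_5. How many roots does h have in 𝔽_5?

Evaluate at each of the 5 elements of 𝔽_5:
h(0) = 2; h(1) = 3; h(2) = 0 → root; h(3) = 1; h(4) = 3.
Roots: {2}.

1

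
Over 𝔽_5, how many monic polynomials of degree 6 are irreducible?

2580

x^(5^6) − x is the product of all monic irreducibles of degree dividing 6; Möbius inversion gives N = (1/6) Σ μ(6/d)·5^d.
Divisors of 6: 1, 2, 3, 6; μ(6/d) for each: 1, -1, -1, 1.
Σ = 5^1 − 5^2 − 5^3 + 5^6 = 15480.
N = 15480/6 = 2580.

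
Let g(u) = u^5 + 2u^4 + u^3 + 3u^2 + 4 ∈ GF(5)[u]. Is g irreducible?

Yes

Check for roots in GF(5): g(0) = 4; g(1) = 1; g(2) = 3; g(3) = 3; g(4) = 2.
No roots, so no linear factors.
Degree-2 irreducible divisors: test the 10 monic irreducibles of degree 2 over GF(5).
None of them divide g (all give nonzero remainder).
No irreducible factor of degree ≤ 2 exists, so g is irreducible over GF(5).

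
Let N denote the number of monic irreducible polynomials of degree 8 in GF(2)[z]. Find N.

x^(2^8) − x is the product of all monic irreducibles of degree dividing 8; Möbius inversion gives N = (1/8) Σ μ(8/d)·2^d.
Divisors of 8: 1, 2, 4, 8; μ(8/d) for each: 0, 0, -1, 1.
Σ = − 2^4 + 2^8 = 240.
N = 240/8 = 30.

30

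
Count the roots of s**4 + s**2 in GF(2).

2

Write P(s) = s**4 + s**2.
Evaluate at each of the 2 elements of GF(2):
P(0) = 0 → root; P(1) = 0 → root.
Roots: {0, 1}.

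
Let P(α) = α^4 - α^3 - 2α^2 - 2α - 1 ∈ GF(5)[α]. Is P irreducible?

No

Check for roots in GF(5): P(0) = 4; P(1) = 0 → root; P(2) = 0 → root; P(3) = 4; P(4) = 1.
P(1) = 0, so (α − 1) divides P(α); P is reducible.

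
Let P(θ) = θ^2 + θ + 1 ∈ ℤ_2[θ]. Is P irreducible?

Yes

Check for roots in ℤ_2: P(0) = 1; P(1) = 1.
No roots. A degree-2 polynomial over a field with no linear factor is irreducible.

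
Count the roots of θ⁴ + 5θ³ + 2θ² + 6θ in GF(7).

4

Write h(θ) = θ⁴ + 5θ³ + 2θ² + 6θ.
Evaluate at each of the 7 elements of GF(7):
h(0) = 0 → root; h(1) = 0 → root; h(2) = 6; h(3) = 0 → root; h(4) = 2; h(5) = 0 → root; h(6) = 6.
Roots: {0, 1, 3, 5}.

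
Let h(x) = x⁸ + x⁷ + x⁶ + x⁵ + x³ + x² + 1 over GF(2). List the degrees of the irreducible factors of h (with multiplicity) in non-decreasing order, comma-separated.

Roots in GF(2): h(0) = 1; h(1) = 1.
Complete factorization: h(x) = (x² + x + 1)^2·(x⁴ + x³ + 1).
Factor degrees with multiplicity: 2 + 2 + 4 = 8.

2, 2, 4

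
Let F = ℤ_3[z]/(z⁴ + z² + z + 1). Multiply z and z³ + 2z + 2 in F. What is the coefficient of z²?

Multiply in ℤ_3[z]: (z)·(z³ + 2z + 2) = z⁴ + 2z² + 2z.
Reduce using z⁴ ≡ 2z² + 2z + 2 (mod z⁴ + z² + z + 1).
Reduced: z² + z + 2.

1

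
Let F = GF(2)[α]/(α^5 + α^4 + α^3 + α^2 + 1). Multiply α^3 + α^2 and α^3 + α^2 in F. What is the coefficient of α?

Multiply in GF(2)[α]: (α^3 + α^2)·(α^3 + α^2) = α^6 + α^4.
Reduce using α^5 ≡ α^4 + α^3 + α^2 + 1 (mod α^5 + α^4 + α^3 + α^2 + 1).
Reduced: α^4 + α^2 + α + 1.

1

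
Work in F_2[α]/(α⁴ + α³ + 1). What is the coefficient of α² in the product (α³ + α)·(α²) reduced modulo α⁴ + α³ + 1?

0

Multiply in F_2[α]: (α³ + α)·(α²) = α⁵ + α³.
Reduce using α⁴ ≡ α³ + 1 (mod α⁴ + α³ + 1).
Reduced: α + 1.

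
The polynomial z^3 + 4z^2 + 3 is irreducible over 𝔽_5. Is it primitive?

Yes

Write f(z) = z^3 + 4z^2 + 3.
|GF(5^3)^×| = 5^3 − 1 = 124. Prime factorization: 124 = 2^2·31.
f is primitive ⇔ z has order 124 in GF(5)[z]/(f), i.e. z^(124/q) ≠ 1 for each prime q | 124.
z^(62) mod f = 4.
z^(4) mod f = z^2 + 2z + 2.
None equal 1, so z has full order 124; f is primitive.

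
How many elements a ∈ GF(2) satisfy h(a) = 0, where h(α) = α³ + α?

2

Evaluate at each of the 2 elements of GF(2):
h(0) = 0 → root; h(1) = 0 → root.
Roots: {0, 1}.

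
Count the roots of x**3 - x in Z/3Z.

3

Write f(x) = x**3 - x.
Evaluate at each of the 3 elements of Z/3Z:
f(0) = 0 → root; f(1) = 0 → root; f(2) = 0 → root.
Roots: {0, 1, 2}.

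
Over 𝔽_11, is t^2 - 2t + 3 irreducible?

No

Write f(t) = t^2 - 2t + 3.
Check each element of 𝔽_11 for a root: f(0)=3, f(1)=2, f(2)=3, f(3)=6, f(4)=0, f(5)=7, f(6)=5, f(7)=5, f(8)=7, f(9)=0, f(10)=6.
f(4) = 0, so (t − 4) divides f(t); f is reducible.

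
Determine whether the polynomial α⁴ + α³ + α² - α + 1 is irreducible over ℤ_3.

Write h(α) = α⁴ + α³ + α² - α + 1.
Check for roots in ℤ_3: h(0) = 1; h(1) = 0 → root; h(2) = 0 → root.
h(1) = 0, so (α − 1) divides h(α); h is reducible.

No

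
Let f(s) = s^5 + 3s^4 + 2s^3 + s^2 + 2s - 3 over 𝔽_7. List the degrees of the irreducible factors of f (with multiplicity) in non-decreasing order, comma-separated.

Complete factorization: f(s) = (s^5 + 3s^4 + 2s^3 + s^2 + 2s - 3).
Factor degrees with multiplicity: 5 = 5.

5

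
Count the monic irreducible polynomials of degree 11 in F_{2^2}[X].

x^(4^11) − x is the product of all monic irreducibles of degree dividing 11; Möbius inversion gives N = (1/11) Σ μ(11/d)·4^d.
Divisors of 11: 1, 11; μ(11/d) for each: -1, 1.
Σ = − 4^1 + 4^11 = 4194300.
N = 4194300/11 = 381300.

381300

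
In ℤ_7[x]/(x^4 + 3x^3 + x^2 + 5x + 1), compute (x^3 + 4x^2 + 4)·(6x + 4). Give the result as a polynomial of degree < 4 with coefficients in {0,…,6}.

Multiply in ℤ_7[x]: (x^3 + 4x^2 + 4)·(6x + 4) = 6x^4 + 2x^2 + 3x + 2.
Reduce using x^4 ≡ 4x^3 + 6x^2 + 2x + 6 (mod x^4 + 3x^3 + x^2 + 5x + 1).
Reduced: 3x^3 + 3x^2 + x + 3.

3x^3 + 3x^2 + x + 3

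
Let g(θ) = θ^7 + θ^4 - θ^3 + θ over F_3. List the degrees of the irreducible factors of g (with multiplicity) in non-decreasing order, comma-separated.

Roots in F_3: g(0) = 0 → root; g(1) = 2; g(2) = 0 → root.
Linear factors from roots: (θ), (θ + 1).
Complete factorization: g(θ) = (θ)·(θ + 1)·(θ^2 - θ - 1)·(θ^3 - θ - 1).
Factor degrees with multiplicity: 1 + 1 + 2 + 3 = 7.

1, 1, 2, 3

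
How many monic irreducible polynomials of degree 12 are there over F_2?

By the necklace-counting formula, N_2(12) = (1/12) Σ_{d|12} μ(12/d)·2^d.
Divisors of 12: 1, 2, 3, 4, 6, 12; μ(12/d) for each: 0, 1, 0, -1, -1, 1.
Σ = 2^2 − 2^4 − 2^6 + 2^12 = 4020.
N = 4020/12 = 335.

335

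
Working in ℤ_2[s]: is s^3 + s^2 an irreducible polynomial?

No

Write m(s) = s^3 + s^2.
Check for roots in ℤ_2: m(0) = 0 → root; m(1) = 0 → root.
m(0) = 0, so (s) divides m(s); m is reducible.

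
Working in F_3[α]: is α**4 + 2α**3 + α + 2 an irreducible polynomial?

No

Write f(α) = α**4 + 2α**3 + α + 2.
Check for roots in F_3: f(0) = 2; f(1) = 0 → root; f(2) = 0 → root.
f(1) = 0, so (α − 1) divides f(α); f is reducible.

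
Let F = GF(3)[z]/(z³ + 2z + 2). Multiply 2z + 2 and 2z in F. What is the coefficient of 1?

0

Multiply in GF(3)[z]: (2z + 2)·(2z) = z² + z.
Reduced: z² + z.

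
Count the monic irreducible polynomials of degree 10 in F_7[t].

28245840

By the necklace-counting formula, N_7(10) = (1/10) Σ_{d|10} μ(10/d)·7^d.
Divisors of 10: 1, 2, 5, 10; μ(10/d) for each: 1, -1, -1, 1.
Σ = 7^1 − 7^2 − 7^5 + 7^10 = 282458400.
N = 282458400/10 = 28245840.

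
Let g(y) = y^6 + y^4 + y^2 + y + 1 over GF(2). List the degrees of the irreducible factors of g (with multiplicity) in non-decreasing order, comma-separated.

Roots in GF(2): g(0) = 1; g(1) = 1.
Complete factorization: g(y) = (y^6 + y^4 + y^2 + y + 1).
Factor degrees with multiplicity: 6 = 6.

6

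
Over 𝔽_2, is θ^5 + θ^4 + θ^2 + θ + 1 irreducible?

Yes

Write P(θ) = θ^5 + θ^4 + θ^2 + θ + 1.
Check for roots in 𝔽_2: P(0) = 1; P(1) = 1.
No roots, so no linear factors.
Monic irreducibles of degree 2 over GF(2): θ^2 + θ + 1.
None of them divide P (all give nonzero remainder).
No irreducible factor of degree ≤ 2 exists, so P is irreducible over GF(2).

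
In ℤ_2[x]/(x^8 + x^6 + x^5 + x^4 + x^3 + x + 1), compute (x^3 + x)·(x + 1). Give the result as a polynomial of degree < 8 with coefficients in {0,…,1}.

Multiply in ℤ_2[x]: (x^3 + x)·(x + 1) = x^4 + x^3 + x^2 + x.
Reduced: x^4 + x^3 + x^2 + x.

x^4 + x^3 + x^2 + x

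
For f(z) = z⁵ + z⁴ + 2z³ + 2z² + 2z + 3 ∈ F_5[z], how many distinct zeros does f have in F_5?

Evaluate at each of the 5 elements of F_5:
f(0) = 3; f(1) = 1; f(2) = 4; f(3) = 0 → root; f(4) = 1.
Roots: {3}.

1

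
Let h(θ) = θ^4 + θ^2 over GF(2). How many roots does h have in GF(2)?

2

Evaluate at each of the 2 elements of GF(2):
h(0) = 0 → root; h(1) = 0 → root.
Roots: {0, 1}.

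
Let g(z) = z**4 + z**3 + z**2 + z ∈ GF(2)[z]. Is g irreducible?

No

Check for roots in GF(2): g(0) = 0 → root; g(1) = 0 → root.
g(0) = 0, so (z) divides g(z); g is reducible.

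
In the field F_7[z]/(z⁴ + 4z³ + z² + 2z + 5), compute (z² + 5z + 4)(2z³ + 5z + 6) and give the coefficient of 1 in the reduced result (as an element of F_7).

Multiply in F_7[z]: (z² + 5z + 4)·(2z³ + 5z + 6) = 2z⁵ + 3z⁴ + 6z³ + 3z² + z + 3.
Reduce using z⁴ ≡ 3z³ + 6z² + 5z + 2 (mod z⁴ + 4z³ + z² + 2z + 5).
Reduced: 3z³ + 4z² + z.

0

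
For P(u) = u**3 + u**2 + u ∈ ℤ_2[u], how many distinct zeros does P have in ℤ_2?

Evaluate at each of the 2 elements of ℤ_2:
P(0) = 0 → root; P(1) = 1.
Roots: {0}.

1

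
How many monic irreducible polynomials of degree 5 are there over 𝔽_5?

Gauss's count: N_{5}(5) = (1/5) Σ_{d|5} μ(5/d)·5^d.
Divisors of 5: 1, 5; μ(5/d) for each: -1, 1.
Σ = − 5^1 + 5^5 = 3120.
N = 3120/5 = 624.

624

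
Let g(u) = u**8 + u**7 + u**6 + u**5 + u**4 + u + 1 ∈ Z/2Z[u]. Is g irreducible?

Check for roots in Z/2Z: g(0) = 1; g(1) = 1.
No roots, so no linear factors.
Monic irreducibles of degree 2 over GF(2): u**2 + u + 1.
None of them divide g (all give nonzero remainder).
Monic irreducibles of degree 3 over GF(2): u**3 + u + 1, u**3 + u**2 + 1.
None of them divide g (all give nonzero remainder).
Monic irreducibles of degree 4 over GF(2): u**4 + u + 1, u**4 + u**3 + 1, u**4 + u**3 + u**2 + u + 1.
None of them divide g (all give nonzero remainder).
No irreducible factor of degree ≤ 4 exists, so g is irreducible over GF(2).

Yes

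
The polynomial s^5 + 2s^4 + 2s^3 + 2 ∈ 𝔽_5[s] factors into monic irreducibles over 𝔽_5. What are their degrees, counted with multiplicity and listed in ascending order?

Write h(s) = s^5 + 2s^4 + 2s^3 + 2.
Roots in 𝔽_5: h(0) = 2; h(1) = 2; h(2) = 2; h(3) = 1; h(4) = 1.
Complete factorization: h(s) = (s^2 + 2)·(s^3 + 2s^2 + 1).
Factor degrees with multiplicity: 2 + 3 = 5.

2, 3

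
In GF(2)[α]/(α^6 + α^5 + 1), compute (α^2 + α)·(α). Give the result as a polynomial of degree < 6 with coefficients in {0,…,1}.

Multiply in GF(2)[α]: (α^2 + α)·(α) = α^3 + α^2.
Reduced: α^3 + α^2.

α^3 + α^2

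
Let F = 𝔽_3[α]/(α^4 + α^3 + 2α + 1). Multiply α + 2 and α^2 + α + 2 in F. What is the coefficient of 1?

Multiply in 𝔽_3[α]: (α + 2)·(α^2 + α + 2) = α^3 + α + 1.
Reduced: α^3 + α + 1.

1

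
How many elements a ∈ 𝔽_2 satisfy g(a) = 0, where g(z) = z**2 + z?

2

Evaluate at each of the 2 elements of 𝔽_2:
g(0) = 0 → root; g(1) = 0 → root.
Roots: {0, 1}.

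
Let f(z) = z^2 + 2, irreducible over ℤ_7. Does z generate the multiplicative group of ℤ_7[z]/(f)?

|GF(7^2)^×| = 7^2 − 1 = 48. Prime factorization: 48 = 2^4·3.
f is primitive ⇔ z has order 48 in GF(7)[z]/(f), i.e. z^(48/q) ≠ 1 for each prime q | 48.
z^(24) mod f = 1
z^(16) mod f = 4.
Since z^(24) = 1, the order of z divides 24 < 48; not primitive.

No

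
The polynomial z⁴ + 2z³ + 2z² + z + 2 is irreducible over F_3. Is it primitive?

Write f(z) = z⁴ + 2z³ + 2z² + z + 2.
|GF(3^4)^×| = 3^4 − 1 = 80. Prime factorization: 80 = 2^4·5.
f is primitive ⇔ z has order 80 in GF(3)[z]/(f), i.e. z^(80/q) ≠ 1 for each prime q | 80.
z^(40) mod f = 2.
z^(16) mod f = z² + 2z.
None equal 1, so z has full order 80; f is primitive.

Yes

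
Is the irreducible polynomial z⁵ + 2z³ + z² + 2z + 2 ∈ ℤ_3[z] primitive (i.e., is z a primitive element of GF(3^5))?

No

Write f(z) = z⁵ + 2z³ + z² + 2z + 2.
|GF(3^5)^×| = 3^5 − 1 = 242. Prime factorization: 242 = 2·11^2.
f is primitive ⇔ z has order 242 in GF(3)[z]/(f), i.e. z^(242/q) ≠ 1 for each prime q | 242.
z^(121) mod f = 1
z^(22) mod f = 1
Since z^(121) = 1, the order of z divides 121 < 242; not primitive.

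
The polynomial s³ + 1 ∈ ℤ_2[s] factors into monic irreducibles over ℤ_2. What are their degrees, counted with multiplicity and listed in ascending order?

Write f(s) = s³ + 1.
Roots in ℤ_2: f(0) = 1; f(1) = 0 → root.
Linear factors from roots: (s + 1).
Complete factorization: f(s) = (s + 1)·(s² + s + 1).
Factor degrees with multiplicity: 1 + 2 = 3.

1, 2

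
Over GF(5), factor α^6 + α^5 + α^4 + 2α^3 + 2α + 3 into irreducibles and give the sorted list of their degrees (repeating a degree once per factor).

1, 1, 1, 1, 2

Write h(α) = α^6 + α^5 + α^4 + 2α^3 + 2α + 3.
Roots in GF(5): h(0) = 3; h(1) = 0 → root; h(2) = 0 → root; h(3) = 1; h(4) = 0 → root.
Linear factors from roots: (α + 4), (α + 3), (α + 1).
Complete factorization: h(α) = (α + 1)·(α + 4)·(α + 3)^2·(α^2 + 3).
Factor degrees with multiplicity: 1 + 1 + 1 + 1 + 2 = 6.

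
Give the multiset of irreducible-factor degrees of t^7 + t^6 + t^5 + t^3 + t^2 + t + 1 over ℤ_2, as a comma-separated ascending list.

Write g(t) = t^7 + t^6 + t^5 + t^3 + t^2 + t + 1.
Roots in ℤ_2: g(0) = 1; g(1) = 1.
Complete factorization: g(t) = (t^7 + t^6 + t^5 + t^3 + t^2 + t + 1).
Factor degrees with multiplicity: 7 = 7.

7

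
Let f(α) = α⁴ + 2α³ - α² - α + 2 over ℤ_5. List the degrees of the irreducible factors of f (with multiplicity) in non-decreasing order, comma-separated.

Roots in ℤ_5: f(0) = 2; f(1) = 3; f(2) = 3; f(3) = 0 → root; f(4) = 1.
Linear factors from roots: (α + 2).
Complete factorization: f(α) = (α + 2)^2·(α² - 2α - 2).
Factor degrees with multiplicity: 1 + 1 + 2 = 4.

1, 1, 2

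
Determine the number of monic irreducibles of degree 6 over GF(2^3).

43596

The number of monic irreducibles of degree 6 over GF(8) is (1/6)·Σ_{d∣6} μ(6/d) 8^d.
Divisors of 6: 1, 2, 3, 6; μ(6/d) for each: 1, -1, -1, 1.
Σ = 8^1 − 8^2 − 8^3 + 8^6 = 261576.
N = 261576/6 = 43596.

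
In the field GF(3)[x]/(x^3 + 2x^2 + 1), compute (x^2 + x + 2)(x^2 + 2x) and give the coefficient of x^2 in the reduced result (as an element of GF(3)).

Multiply in GF(3)[x]: (x^2 + x + 2)·(x^2 + 2x) = x^4 + x^2 + x.
Reduce using x^3 ≡ x^2 + 2 (mod x^3 + 2x^2 + 1).
Reduced: 2x^2 + 2.

2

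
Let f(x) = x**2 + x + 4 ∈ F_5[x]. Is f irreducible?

Check for roots in F_5: f(0) = 4; f(1) = 1; f(2) = 0 → root; f(3) = 1; f(4) = 4.
f(2) = 0, so (x − 2) divides f(x); f is reducible.

No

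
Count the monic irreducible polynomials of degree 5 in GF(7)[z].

3360

Gauss's count: N_{7}(5) = (1/5) Σ_{d|5} μ(5/d)·7^d.
Divisors of 5: 1, 5; μ(5/d) for each: -1, 1.
Σ = − 7^1 + 7^5 = 16800.
N = 16800/5 = 3360.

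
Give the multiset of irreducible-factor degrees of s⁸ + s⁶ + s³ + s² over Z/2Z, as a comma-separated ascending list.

Write g(s) = s⁸ + s⁶ + s³ + s².
Roots in Z/2Z: g(0) = 0 → root; g(1) = 0 → root.
Linear factors from roots: (s), (s + 1).
Complete factorization: g(s) = (s + 1)·(s)^2·(s² + s + 1)·(s³ + s + 1).
Factor degrees with multiplicity: 1 + 1 + 1 + 2 + 3 = 8.

1, 1, 1, 2, 3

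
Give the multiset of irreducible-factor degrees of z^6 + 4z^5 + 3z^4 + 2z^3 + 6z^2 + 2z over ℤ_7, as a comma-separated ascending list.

1, 1, 4

Write h(z) = z^6 + 4z^5 + 3z^4 + 2z^3 + 6z^2 + 2z.
Linear factors from roots: (z), (z + 4).
Complete factorization: h(z) = (z)·(z + 4)·(z^4 + 3z^2 + 4z + 4).
Factor degrees with multiplicity: 1 + 1 + 4 = 6.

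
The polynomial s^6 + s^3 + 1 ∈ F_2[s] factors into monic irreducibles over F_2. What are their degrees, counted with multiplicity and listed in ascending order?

Write h(s) = s^6 + s^3 + 1.
Roots in F_2: h(0) = 1; h(1) = 1.
Complete factorization: h(s) = (s^6 + s^3 + 1).
Factor degrees with multiplicity: 6 = 6.

6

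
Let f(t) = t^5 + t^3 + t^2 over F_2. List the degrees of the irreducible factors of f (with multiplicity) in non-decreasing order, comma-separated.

Roots in F_2: f(0) = 0 → root; f(1) = 1.
Linear factors from roots: (t).
Complete factorization: f(t) = (t)^2·(t^3 + t + 1).
Factor degrees with multiplicity: 1 + 1 + 3 = 5.

1, 1, 3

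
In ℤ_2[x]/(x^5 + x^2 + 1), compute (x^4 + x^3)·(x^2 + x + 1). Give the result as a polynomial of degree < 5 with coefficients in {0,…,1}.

x

Multiply in ℤ_2[x]: (x^4 + x^3)·(x^2 + x + 1) = x^6 + x^3.
Reduce using x^5 ≡ x^2 + 1 (mod x^5 + x^2 + 1).
Reduced: x.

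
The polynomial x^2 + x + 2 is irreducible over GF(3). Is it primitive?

Yes

Write f(x) = x^2 + x + 2.
|GF(3^2)^×| = 3^2 − 1 = 8. Prime factorization: 8 = 2^3.
f is primitive ⇔ x has order 8 in GF(3)[x]/(f), i.e. x^(8/q) ≠ 1 for each prime q | 8.
x^(4) mod f = 2.
None equal 1, so x has full order 8; f is primitive.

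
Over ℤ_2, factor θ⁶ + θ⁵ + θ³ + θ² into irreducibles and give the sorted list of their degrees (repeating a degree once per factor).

Write f(θ) = θ⁶ + θ⁵ + θ³ + θ².
Roots in ℤ_2: f(0) = 0 → root; f(1) = 0 → root.
Linear factors from roots: (θ), (θ + 1).
Complete factorization: f(θ) = (θ)^2·(θ + 1)^2·(θ² + θ + 1).
Factor degrees with multiplicity: 1 + 1 + 1 + 1 + 2 = 6.

1, 1, 1, 1, 2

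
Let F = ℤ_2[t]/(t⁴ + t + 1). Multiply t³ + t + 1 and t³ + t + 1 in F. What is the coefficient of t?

0

Multiply in ℤ_2[t]: (t³ + t + 1)·(t³ + t + 1) = t⁶ + t² + 1.
Reduce using t⁴ ≡ t + 1 (mod t⁴ + t + 1).
Reduced: t³ + 1.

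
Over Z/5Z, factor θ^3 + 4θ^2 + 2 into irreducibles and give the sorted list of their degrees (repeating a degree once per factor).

1, 1, 1

Write h(θ) = θ^3 + 4θ^2 + 2.
Roots in Z/5Z: h(0) = 2; h(1) = 2; h(2) = 1; h(3) = 0 → root; h(4) = 0 → root.
Linear factors from roots: (θ + 2), (θ + 1).
Complete factorization: h(θ) = (θ + 2)·(θ + 1)^2.
Factor degrees with multiplicity: 1 + 1 + 1 = 3.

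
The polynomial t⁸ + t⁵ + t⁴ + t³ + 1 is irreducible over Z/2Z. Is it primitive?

Write f(t) = t⁸ + t⁵ + t⁴ + t³ + 1.
|GF(2^8)^×| = 2^8 − 1 = 255. Prime factorization: 255 = 3·5·17.
f is primitive ⇔ t has order 255 in GF(2)[t]/(f), i.e. t^(255/q) ≠ 1 for each prime q | 255.
t^(85) mod f = 1
t^(51) mod f = 1
t^(15) mod f = t⁶ + t³ + t² + t.
Since t^(85) = 1, the order of t divides 85 < 255; not primitive.

No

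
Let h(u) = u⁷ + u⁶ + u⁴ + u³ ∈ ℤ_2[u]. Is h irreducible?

No

Check for roots in ℤ_2: h(0) = 0 → root; h(1) = 0 → root.
h(0) = 0, so (u) divides h(u); h is reducible.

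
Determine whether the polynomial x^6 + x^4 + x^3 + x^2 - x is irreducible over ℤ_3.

Write h(x) = x^6 + x^4 + x^3 + x^2 - x.
Check for roots in ℤ_3: h(0) = 0 → root; h(1) = 0 → root; h(2) = 0 → root.
h(0) = 0, so (x) divides h(x); h is reducible.

No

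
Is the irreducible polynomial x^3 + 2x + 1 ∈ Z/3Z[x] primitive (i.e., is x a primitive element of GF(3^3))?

Yes

Write f(x) = x^3 + 2x + 1.
|GF(3^3)^×| = 3^3 − 1 = 26. Prime factorization: 26 = 2·13.
f is primitive ⇔ x has order 26 in GF(3)[x]/(f), i.e. x^(26/q) ≠ 1 for each prime q | 26.
x^(13) mod f = 2.
x^(2) mod f = x^2.
None equal 1, so x has full order 26; f is primitive.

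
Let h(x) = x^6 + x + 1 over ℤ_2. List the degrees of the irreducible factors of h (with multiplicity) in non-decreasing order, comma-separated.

6

Roots in ℤ_2: h(0) = 1; h(1) = 1.
Complete factorization: h(x) = (x^6 + x + 1).
Factor degrees with multiplicity: 6 = 6.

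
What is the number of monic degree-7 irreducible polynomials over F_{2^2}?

x^(4^7) − x is the product of all monic irreducibles of degree dividing 7; Möbius inversion gives N = (1/7) Σ μ(7/d)·4^d.
Divisors of 7: 1, 7; μ(7/d) for each: -1, 1.
Σ = − 4^1 + 4^7 = 16380.
N = 16380/7 = 2340.

2340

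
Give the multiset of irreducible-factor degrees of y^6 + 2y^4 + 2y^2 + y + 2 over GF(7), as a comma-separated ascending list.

Write f(y) = y^6 + 2y^4 + 2y^2 + y + 2.
Complete factorization: f(y) = (y^6 + 2y^4 + 2y^2 + y + 2).
Factor degrees with multiplicity: 6 = 6.

6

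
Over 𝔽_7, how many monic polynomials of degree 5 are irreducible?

By the necklace-counting formula, N_7(5) = (1/5) Σ_{d|5} μ(5/d)·7^d.
Divisors of 5: 1, 5; μ(5/d) for each: -1, 1.
Σ = − 7^1 + 7^5 = 16800.
N = 16800/5 = 3360.

3360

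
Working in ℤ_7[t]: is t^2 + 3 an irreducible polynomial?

No

Write P(t) = t^2 + 3.
Check for roots in ℤ_7: P(0) = 3; P(1) = 4; P(2) = 0 → root; P(3) = 5; P(4) = 5; P(5) = 0 → root; P(6) = 4.
P(2) = 0, so (t − 2) divides P(t); P is reducible.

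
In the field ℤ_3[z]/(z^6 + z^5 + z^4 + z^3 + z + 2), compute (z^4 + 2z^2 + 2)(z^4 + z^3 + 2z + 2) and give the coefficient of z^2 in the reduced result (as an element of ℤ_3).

2

Multiply in ℤ_3[z]: (z^4 + 2z^2 + 2)·(z^4 + z^3 + 2z + 2) = z^8 + z^7 + 2z^6 + z^5 + z^4 + z^2 + z + 1.
Reduce using z^6 ≡ 2z^5 + 2z^4 + 2z^3 + 2z + 1 (mod z^6 + z^5 + z^4 + z^3 + z + 2).
Reduced: 2z^5 + z^3 + 2z^2 + 2.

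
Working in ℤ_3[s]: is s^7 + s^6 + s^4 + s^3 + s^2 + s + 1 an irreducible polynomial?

Yes

Write g(s) = s^7 + s^6 + s^4 + s^3 + s^2 + s + 1.
Check for roots in ℤ_3: g(0) = 1; g(1) = 1; g(2) = 1.
No roots, so no linear factors.
Monic irreducibles of degree 2 over GF(3): s^2 + 1, s^2 + s + 2, s^2 + 2s + 2.
None of them divide g (all give nonzero remainder).
Degree-3 irreducible divisors: test the 8 monic irreducibles of degree 3 over GF(3).
None of them divide g (all give nonzero remainder).
No irreducible factor of degree ≤ 3 exists, so g is irreducible over GF(3).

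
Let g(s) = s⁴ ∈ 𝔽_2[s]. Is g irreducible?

Check for roots in 𝔽_2: g(0) = 0 → root; g(1) = 1.
g(0) = 0, so (s) divides g(s); g is reducible.

No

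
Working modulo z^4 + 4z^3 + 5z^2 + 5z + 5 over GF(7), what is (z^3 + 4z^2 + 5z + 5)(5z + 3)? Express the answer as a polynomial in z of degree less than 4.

Multiply in GF(7)[z]: (z^3 + 4z^2 + 5z + 5)·(5z + 3) = 5z^4 + 2z^3 + 2z^2 + 5z + 1.
Reduce using z^4 ≡ 3z^3 + 2z^2 + 2z + 2 (mod z^4 + 4z^3 + 5z^2 + 5z + 5).
Reduced: 3z^3 + 5z^2 + z + 4.

3z^3 + 5z^2 + z + 4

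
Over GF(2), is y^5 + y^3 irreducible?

Write h(y) = y^5 + y^3.
Check for roots in GF(2): h(0) = 0 → root; h(1) = 0 → root.
h(0) = 0, so (y) divides h(y); h is reducible.

No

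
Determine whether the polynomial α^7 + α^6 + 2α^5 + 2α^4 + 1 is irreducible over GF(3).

Write m(α) = α^7 + α^6 + 2α^5 + 2α^4 + 1.
Check for roots in GF(3): m(0) = 1; m(1) = 1; m(2) = 1.
No roots, so no linear factors.
Monic irreducibles of degree 2 over GF(3): α^2 + 1, α^2 + α + 2, α^2 + 2α + 2.
None of them divide m (all give nonzero remainder).
Degree-3 irreducible divisors: test the 8 monic irreducibles of degree 3 over GF(3).
None of them divide m (all give nonzero remainder).
No irreducible factor of degree ≤ 3 exists, so m is irreducible over GF(3).

Yes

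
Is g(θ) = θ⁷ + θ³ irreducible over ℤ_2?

Check for roots in ℤ_2: g(0) = 0 → root; g(1) = 0 → root.
g(0) = 0, so (θ) divides g(θ); g is reducible.

No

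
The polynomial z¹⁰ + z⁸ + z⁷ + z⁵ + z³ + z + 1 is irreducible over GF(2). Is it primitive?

Write f(z) = z¹⁰ + z⁸ + z⁷ + z⁵ + z³ + z + 1.
|GF(2^10)^×| = 2^10 − 1 = 1023. Prime factorization: 1023 = 3·11·31.
f is primitive ⇔ z has order 1023 in GF(2)[z]/(f), i.e. z^(1023/q) ≠ 1 for each prime q | 1023.
z^(341) mod f = 1
z^(93) mod f = z⁸ + z⁷ + z⁶ + z⁵ + z⁴ + z³ + z.
z^(33) mod f = z⁸ + z⁷ + z⁶ + z².
Since z^(341) = 1, the order of z divides 341 < 1023; not primitive.

No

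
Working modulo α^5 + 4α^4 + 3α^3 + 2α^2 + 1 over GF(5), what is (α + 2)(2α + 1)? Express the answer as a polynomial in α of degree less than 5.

2α^2 + 2

Multiply in GF(5)[α]: (α + 2)·(2α + 1) = 2α^2 + 2.
Reduced: 2α^2 + 2.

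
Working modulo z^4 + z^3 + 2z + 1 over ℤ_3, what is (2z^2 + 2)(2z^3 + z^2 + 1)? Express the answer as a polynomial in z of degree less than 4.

2z^2 + 1

Multiply in ℤ_3[z]: (2z^2 + 2)·(2z^3 + z^2 + 1) = z^5 + 2z^4 + z^3 + z^2 + 2.
Reduce using z^4 ≡ 2z^3 + z + 2 (mod z^4 + z^3 + 2z + 1).
Reduced: 2z^2 + 1.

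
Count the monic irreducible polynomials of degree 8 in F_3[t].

810

Gauss's count: N_{3}(8) = (1/8) Σ_{d|8} μ(8/d)·3^d.
Divisors of 8: 1, 2, 4, 8; μ(8/d) for each: 0, 0, -1, 1.
Σ = − 3^4 + 3^8 = 6480.
N = 6480/8 = 810.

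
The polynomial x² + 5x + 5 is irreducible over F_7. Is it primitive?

Write f(x) = x² + 5x + 5.
|GF(7^2)^×| = 7^2 − 1 = 48. Prime factorization: 48 = 2^4·3.
f is primitive ⇔ x has order 48 in GF(7)[x]/(f), i.e. x^(48/q) ≠ 1 for each prime q | 48.
x^(24) mod f = 6.
x^(16) mod f = 4.
None equal 1, so x has full order 48; f is primitive.

Yes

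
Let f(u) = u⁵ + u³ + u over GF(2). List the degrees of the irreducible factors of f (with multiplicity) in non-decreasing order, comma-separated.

Roots in GF(2): f(0) = 0 → root; f(1) = 1.
Linear factors from roots: (u).
Complete factorization: f(u) = (u)·(u² + u + 1)^2.
Factor degrees with multiplicity: 1 + 2 + 2 = 5.

1, 2, 2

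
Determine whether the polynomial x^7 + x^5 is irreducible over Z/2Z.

No

Write h(x) = x^7 + x^5.
Check for roots in Z/2Z: h(0) = 0 → root; h(1) = 0 → root.
h(0) = 0, so (x) divides h(x); h is reducible.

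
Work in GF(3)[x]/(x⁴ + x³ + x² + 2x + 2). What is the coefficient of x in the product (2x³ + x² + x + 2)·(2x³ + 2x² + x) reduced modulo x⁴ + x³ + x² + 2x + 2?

Multiply in GF(3)[x]: (2x³ + x² + x + 2)·(2x³ + 2x² + x) = x⁶ + x³ + 2x² + 2x.
Reduce using x⁴ ≡ 2x³ + 2x² + x + 1 (mod x⁴ + x³ + x² + 2x + 2).
Reduced: 2x² + x.

1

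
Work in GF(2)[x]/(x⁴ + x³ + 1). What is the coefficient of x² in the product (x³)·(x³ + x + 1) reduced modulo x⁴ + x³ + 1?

1

Multiply in GF(2)[x]: (x³)·(x³ + x + 1) = x⁶ + x⁴ + x³.
Reduce using x⁴ ≡ x³ + 1 (mod x⁴ + x³ + 1).
Reduced: x³ + x² + x.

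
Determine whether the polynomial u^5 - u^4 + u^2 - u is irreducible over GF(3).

Write m(u) = u^5 - u^4 + u^2 - u.
Check for roots in GF(3): m(0) = 0 → root; m(1) = 0 → root; m(2) = 0 → root.
m(0) = 0, so (u) divides m(u); m is reducible.

No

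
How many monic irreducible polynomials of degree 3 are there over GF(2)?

The number of monic irreducibles of degree 3 over GF(2) is (1/3)·Σ_{d∣3} μ(3/d) 2^d.
Divisors of 3: 1, 3; μ(3/d) for each: -1, 1.
Σ = − 2^1 + 2^3 = 6.
N = 6/3 = 2.

2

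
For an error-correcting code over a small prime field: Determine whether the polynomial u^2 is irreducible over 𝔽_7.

No

Write h(u) = u^2.
Check for roots in 𝔽_7: h(0) = 0 → root; h(1) = 1; h(2) = 4; h(3) = 2; h(4) = 2; h(5) = 4; h(6) = 1.
h(0) = 0, so (u) divides h(u); h is reducible.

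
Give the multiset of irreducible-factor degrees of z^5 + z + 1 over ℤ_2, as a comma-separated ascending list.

2, 3

Write g(z) = z^5 + z + 1.
Roots in ℤ_2: g(0) = 1; g(1) = 1.
Complete factorization: g(z) = (z^2 + z + 1)·(z^3 + z^2 + 1).
Factor degrees with multiplicity: 2 + 3 = 5.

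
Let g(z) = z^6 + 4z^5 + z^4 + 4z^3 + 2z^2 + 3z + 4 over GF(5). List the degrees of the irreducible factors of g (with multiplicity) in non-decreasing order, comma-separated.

Roots in GF(5): g(0) = 4; g(1) = 4; g(2) = 3; g(3) = 1; g(4) = 2.
Complete factorization: g(z) = (z^6 + 4z^5 + z^4 + 4z^3 + 2z^2 + 3z + 4).
Factor degrees with multiplicity: 6 = 6.

6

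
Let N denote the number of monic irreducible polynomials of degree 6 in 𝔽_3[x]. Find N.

The number of monic irreducibles of degree 6 over GF(3) is (1/6)·Σ_{d∣6} μ(6/d) 3^d.
Divisors of 6: 1, 2, 3, 6; μ(6/d) for each: 1, -1, -1, 1.
Σ = 3^1 − 3^2 − 3^3 + 3^6 = 696.
N = 696/6 = 116.

116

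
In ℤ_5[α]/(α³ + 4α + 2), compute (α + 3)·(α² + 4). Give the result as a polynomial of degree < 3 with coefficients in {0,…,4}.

3α^2

Multiply in ℤ_5[α]: (α + 3)·(α² + 4) = α³ + 3α² + 4α + 2.
Reduce using α³ ≡ α + 3 (mod α³ + 4α + 2).
Reduced: 3α².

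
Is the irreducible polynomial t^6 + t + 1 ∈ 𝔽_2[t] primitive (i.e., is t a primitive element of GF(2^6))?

Write f(t) = t^6 + t + 1.
|GF(2^6)^×| = 2^6 − 1 = 63. Prime factorization: 63 = 3^2·7.
f is primitive ⇔ t has order 63 in GF(2)[t]/(f), i.e. t^(63/q) ≠ 1 for each prime q | 63.
t^(21) mod f = t^5 + t^4 + t^3 + t + 1.
t^(9) mod f = t^4 + t^3.
None equal 1, so t has full order 63; f is primitive.

Yes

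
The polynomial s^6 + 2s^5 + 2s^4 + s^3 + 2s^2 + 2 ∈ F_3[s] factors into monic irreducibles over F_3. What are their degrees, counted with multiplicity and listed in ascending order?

6

Write g(s) = s^6 + 2s^5 + 2s^4 + s^3 + 2s^2 + 2.
Roots in F_3: g(0) = 2; g(1) = 1; g(2) = 1.
Complete factorization: g(s) = (s^6 + 2s^5 + 2s^4 + s^3 + 2s^2 + 2).
Factor degrees with multiplicity: 6 = 6.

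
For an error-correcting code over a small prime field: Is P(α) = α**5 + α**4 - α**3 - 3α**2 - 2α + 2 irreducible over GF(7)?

Check for roots in GF(7): P(0) = 2; P(1) = 5; P(2) = 5; P(3) = 0 → root; P(4) = 0 → root; P(5) = 0 → root; P(6) = 2.
P(3) = 0, so (α − 3) divides P(α); P is reducible.

No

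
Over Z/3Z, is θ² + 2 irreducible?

No

Write P(θ) = θ² + 2.
Check for roots in Z/3Z: P(0) = 2; P(1) = 0 → root; P(2) = 0 → root.
P(1) = 0, so (θ − 1) divides P(θ); P is reducible.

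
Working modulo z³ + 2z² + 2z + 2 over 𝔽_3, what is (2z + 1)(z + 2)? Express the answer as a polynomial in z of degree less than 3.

Multiply in 𝔽_3[z]: (2z + 1)·(z + 2) = 2z² + 2z + 2.
Reduced: 2z² + 2z + 2.

2z^2 + 2z + 2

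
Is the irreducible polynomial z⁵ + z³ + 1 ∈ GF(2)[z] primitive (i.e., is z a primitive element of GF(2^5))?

Yes

Write f(z) = z⁵ + z³ + 1.
|GF(2^5)^×| = 2^5 − 1 = 31. Prime factorization: 31 = 31.
f is primitive ⇔ z has order 31 in GF(2)[z]/(f), i.e. z^(31/q) ≠ 1 for each prime q | 31.
z^(1) mod f = z.
None equal 1, so z has full order 31; f is primitive.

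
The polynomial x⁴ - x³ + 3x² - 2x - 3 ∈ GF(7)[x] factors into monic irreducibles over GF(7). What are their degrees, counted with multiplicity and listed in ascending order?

4

Write g(x) = x⁴ - x³ + 3x² - 2x - 3.
Complete factorization: g(x) = (x⁴ - x³ + 3x² - 2x - 3).
Factor degrees with multiplicity: 4 = 4.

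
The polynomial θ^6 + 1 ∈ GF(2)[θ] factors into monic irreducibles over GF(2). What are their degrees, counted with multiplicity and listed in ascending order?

1, 1, 2, 2

Write g(θ) = θ^6 + 1.
Roots in GF(2): g(0) = 1; g(1) = 0 → root.
Linear factors from roots: (θ + 1).
Complete factorization: g(θ) = (θ + 1)^2·(θ^2 + θ + 1)^2.
Factor degrees with multiplicity: 1 + 1 + 2 + 2 = 6.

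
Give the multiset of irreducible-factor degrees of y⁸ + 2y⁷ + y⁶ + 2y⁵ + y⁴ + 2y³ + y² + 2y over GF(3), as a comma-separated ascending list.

Write h(y) = y⁸ + 2y⁷ + y⁶ + 2y⁵ + y⁴ + 2y³ + y² + 2y.
Roots in GF(3): h(0) = 0 → root; h(1) = 0 → root; h(2) = 2.
Linear factors from roots: (y), (y + 2).
Complete factorization: h(y) = (y)·(y + 2)·(y² + 1)·(y² + y + 2)·(y² + 2y + 2).
Factor degrees with multiplicity: 1 + 1 + 2 + 2 + 2 = 8.

1, 1, 2, 2, 2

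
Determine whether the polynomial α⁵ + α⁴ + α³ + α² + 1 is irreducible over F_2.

Write P(α) = α⁵ + α⁴ + α³ + α² + 1.
Check for roots in F_2: P(0) = 1; P(1) = 1.
No roots, so no linear factors.
Monic irreducibles of degree 2 over GF(2): α² + α + 1.
None of them divide P (all give nonzero remainder).
No irreducible factor of degree ≤ 2 exists, so P is irreducible over GF(2).

Yes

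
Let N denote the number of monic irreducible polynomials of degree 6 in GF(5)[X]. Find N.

By the necklace-counting formula, N_5(6) = (1/6) Σ_{d|6} μ(6/d)·5^d.
Divisors of 6: 1, 2, 3, 6; μ(6/d) for each: 1, -1, -1, 1.
Σ = 5^1 − 5^2 − 5^3 + 5^6 = 15480.
N = 15480/6 = 2580.

2580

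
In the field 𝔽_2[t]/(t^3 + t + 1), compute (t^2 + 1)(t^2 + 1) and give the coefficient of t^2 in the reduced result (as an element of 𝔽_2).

Multiply in 𝔽_2[t]: (t^2 + 1)·(t^2 + 1) = t^4 + 1.
Reduce using t^3 ≡ t + 1 (mod t^3 + t + 1).
Reduced: t^2 + t + 1.

1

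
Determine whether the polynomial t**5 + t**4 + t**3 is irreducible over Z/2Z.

Write P(t) = t**5 + t**4 + t**3.
Check for roots in Z/2Z: P(0) = 0 → root; P(1) = 1.
P(0) = 0, so (t) divides P(t); P is reducible.

No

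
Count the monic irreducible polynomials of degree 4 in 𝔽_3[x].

18

Gauss's count: N_{3}(4) = (1/4) Σ_{d|4} μ(4/d)·3^d.
Divisors of 4: 1, 2, 4; μ(4/d) for each: 0, -1, 1.
Σ = − 3^2 + 3^4 = 72.
N = 72/4 = 18.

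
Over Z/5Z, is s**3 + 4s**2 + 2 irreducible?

No

Write P(s) = s**3 + 4s**2 + 2.
Check for roots in Z/5Z: P(0) = 2; P(1) = 2; P(2) = 1; P(3) = 0 → root; P(4) = 0 → root.
P(3) = 0, so (s − 3) divides P(s); P is reducible.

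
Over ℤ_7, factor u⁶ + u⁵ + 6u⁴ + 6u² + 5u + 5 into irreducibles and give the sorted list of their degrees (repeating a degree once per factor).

Write h(u) = u⁶ + u⁵ + 6u⁴ + 6u² + 5u + 5.
Linear factors from roots: (u + 5), (u + 2).
Complete factorization: h(u) = (u + 2)·(u + 5)·(u² + 3u + 6)·(u² + 5u + 3).
Factor degrees with multiplicity: 1 + 1 + 2 + 2 = 6.

1, 1, 2, 2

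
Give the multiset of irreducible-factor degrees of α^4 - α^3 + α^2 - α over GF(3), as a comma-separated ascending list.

Write g(α) = α^4 - α^3 + α^2 - α.
Roots in GF(3): g(0) = 0 → root; g(1) = 0 → root; g(2) = 1.
Linear factors from roots: (α), (α - 1).
Complete factorization: g(α) = (α)·(α - 1)·(α^2 + 1).
Factor degrees with multiplicity: 1 + 1 + 2 = 4.

1, 1, 2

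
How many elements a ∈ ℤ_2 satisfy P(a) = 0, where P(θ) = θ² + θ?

Evaluate at each of the 2 elements of ℤ_2:
P(0) = 0 → root; P(1) = 0 → root.
Roots: {0, 1}.

2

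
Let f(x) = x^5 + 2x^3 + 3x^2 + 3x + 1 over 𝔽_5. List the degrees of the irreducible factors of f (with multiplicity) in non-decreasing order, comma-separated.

1, 1, 3

Roots in 𝔽_5: f(0) = 1; f(1) = 0 → root; f(2) = 2; f(3) = 4; f(4) = 3.
Linear factors from roots: (x + 4).
Complete factorization: f(x) = (x + 4)^2·(x^3 + 2x^2 + 1).
Factor degrees with multiplicity: 1 + 1 + 3 = 5.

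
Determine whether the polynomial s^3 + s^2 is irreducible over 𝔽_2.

Write P(s) = s^3 + s^2.
Check for roots in 𝔽_2: P(0) = 0 → root; P(1) = 0 → root.
P(0) = 0, so (s) divides P(s); P is reducible.

No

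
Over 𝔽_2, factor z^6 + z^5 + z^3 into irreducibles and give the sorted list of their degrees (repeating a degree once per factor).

Write h(z) = z^6 + z^5 + z^3.
Roots in 𝔽_2: h(0) = 0 → root; h(1) = 1.
Linear factors from roots: (z).
Complete factorization: h(z) = (z)^3·(z^3 + z^2 + 1).
Factor degrees with multiplicity: 1 + 1 + 1 + 3 = 6.

1, 1, 1, 3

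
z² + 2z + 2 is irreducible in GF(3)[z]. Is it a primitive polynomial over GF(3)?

Write f(z) = z² + 2z + 2.
|GF(3^2)^×| = 3^2 − 1 = 8. Prime factorization: 8 = 2^3.
f is primitive ⇔ z has order 8 in GF(3)[z]/(f), i.e. z^(8/q) ≠ 1 for each prime q | 8.
z^(4) mod f = 2.
None equal 1, so z has full order 8; f is primitive.

Yes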